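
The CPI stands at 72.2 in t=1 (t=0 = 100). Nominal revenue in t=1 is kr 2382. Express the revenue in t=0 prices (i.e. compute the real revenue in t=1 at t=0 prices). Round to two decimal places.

Real = Nominal ÷ (Index/100) = 2382 ÷ (72.2/100)
     = 2382 ÷ 0.722 = 3299.1690

3299.17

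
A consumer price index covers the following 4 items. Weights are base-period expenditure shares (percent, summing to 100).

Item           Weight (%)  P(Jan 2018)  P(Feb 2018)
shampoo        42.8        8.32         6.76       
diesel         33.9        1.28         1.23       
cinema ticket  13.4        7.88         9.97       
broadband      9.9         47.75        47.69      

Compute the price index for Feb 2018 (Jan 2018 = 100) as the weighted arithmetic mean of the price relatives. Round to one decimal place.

shampoo: 42.8 × (6.76/8.32) = 42.8 × 0.812500 = 34.7750
diesel: 33.9 × (1.23/1.28) = 33.9 × 0.960938 = 32.5758
cinema ticket: 13.4 × (9.97/7.88) = 13.4 × 1.265228 = 16.9541
broadband: 9.9 × (47.69/47.75) = 9.9 × 0.998743 = 9.8876
Index = Σ wᵢ·(p₁ᵢ/p₀ᵢ) = 34.7750 + 32.5758 + 16.9541 + 9.8876 = 94.1924

94.2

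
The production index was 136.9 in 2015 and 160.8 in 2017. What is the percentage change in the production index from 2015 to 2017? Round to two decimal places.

Change = (160.8 − 136.9) / 136.9 × 100
       = 23.9 / 136.9 × 100 = 17.4580%

17.46%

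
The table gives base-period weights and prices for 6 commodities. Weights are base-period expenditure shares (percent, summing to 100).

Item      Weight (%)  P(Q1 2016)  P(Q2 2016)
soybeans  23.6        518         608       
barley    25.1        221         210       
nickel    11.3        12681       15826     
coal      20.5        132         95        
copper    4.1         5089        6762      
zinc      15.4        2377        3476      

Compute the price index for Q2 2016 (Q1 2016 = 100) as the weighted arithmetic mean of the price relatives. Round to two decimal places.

soybeans: 23.6 × (608/518) = 23.6 × 1.173745 = 27.7004
barley: 25.1 × (210/221) = 25.1 × 0.950226 = 23.8507
nickel: 11.3 × (15826/12681) = 11.3 × 1.248009 = 14.1025
coal: 20.5 × (95/132) = 20.5 × 0.719697 = 14.7538
copper: 4.1 × (6762/5089) = 4.1 × 1.328748 = 5.4479
zinc: 15.4 × (3476/2377) = 15.4 × 1.462347 = 22.5202
Index = Σ wᵢ·(p₁ᵢ/p₀ᵢ) = 27.7004 + 23.8507 + 14.1025 + 14.7538 + 5.4479 + 22.5202 = 108.3754

108.38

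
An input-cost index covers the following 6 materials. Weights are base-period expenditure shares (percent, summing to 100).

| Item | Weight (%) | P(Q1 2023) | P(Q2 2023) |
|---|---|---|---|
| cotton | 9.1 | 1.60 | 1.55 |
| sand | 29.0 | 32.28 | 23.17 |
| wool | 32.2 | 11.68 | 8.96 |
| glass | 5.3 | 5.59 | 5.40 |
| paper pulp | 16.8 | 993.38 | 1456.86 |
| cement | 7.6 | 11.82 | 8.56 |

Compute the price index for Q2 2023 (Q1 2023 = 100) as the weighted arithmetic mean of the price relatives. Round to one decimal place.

89.6

cotton: 9.1 × (1.55/1.60) = 9.1 × 0.968750 = 8.8156
sand: 29.0 × (23.17/32.28) = 29.0 × 0.717782 = 20.8157
wool: 32.2 × (8.96/11.68) = 32.2 × 0.767123 = 24.7014
glass: 5.3 × (5.40/5.59) = 5.3 × 0.966011 = 5.1199
paper pulp: 16.8 × (1456.86/993.38) = 16.8 × 1.466569 = 24.6384
cement: 7.6 × (8.56/11.82) = 7.6 × 0.724196 = 5.5039
Index = Σ wᵢ·(p₁ᵢ/p₀ᵢ) = 8.8156 + 20.8157 + 24.7014 + 5.1199 + 24.6384 + 5.5039 = 89.5948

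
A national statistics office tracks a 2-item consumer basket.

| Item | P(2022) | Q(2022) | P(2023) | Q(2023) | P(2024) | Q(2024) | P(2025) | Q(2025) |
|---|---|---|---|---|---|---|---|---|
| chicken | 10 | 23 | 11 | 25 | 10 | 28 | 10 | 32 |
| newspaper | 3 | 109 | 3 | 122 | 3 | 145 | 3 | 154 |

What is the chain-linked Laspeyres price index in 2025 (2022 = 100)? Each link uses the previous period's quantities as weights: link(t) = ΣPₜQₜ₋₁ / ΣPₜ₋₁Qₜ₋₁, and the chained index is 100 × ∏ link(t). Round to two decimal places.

100.07

Link 2022→2023:
ΣP(2023)Q(2022) = 11×23 + 3×109 = 253 + 327 = 580
ΣP(2022)Q(2022) = 10×23 + 3×109 = 230 + 327 = 557
link = 580/557 = 1.041293
Link 2023→2024:
ΣP(2024)Q(2023) = 10×25 + 3×122 = 250 + 366 = 616
ΣP(2023)Q(2023) = 11×25 + 3×122 = 275 + 366 = 641
link = 616/641 = 0.960998
Link 2024→2025:
ΣP(2025)Q(2024) = 10×28 + 3×145 = 280 + 435 = 715
ΣP(2024)Q(2024) = 10×28 + 3×145 = 280 + 435 = 715
link = 715/715 = 1.000000
Chained index = 100 × 1.041293 × 0.960998 × 1.000000 = 100.0681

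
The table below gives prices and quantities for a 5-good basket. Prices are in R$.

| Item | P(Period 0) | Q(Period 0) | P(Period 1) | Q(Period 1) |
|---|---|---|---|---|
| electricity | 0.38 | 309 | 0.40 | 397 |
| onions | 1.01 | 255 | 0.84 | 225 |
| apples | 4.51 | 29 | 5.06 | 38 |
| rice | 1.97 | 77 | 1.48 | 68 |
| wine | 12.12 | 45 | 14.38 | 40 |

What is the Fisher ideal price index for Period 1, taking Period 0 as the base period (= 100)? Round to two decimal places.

Laspeyres component (base-period weights):
ΣP(Period 1)Q(Period 0) = 0.40×309 + 0.84×255 + 5.06×29 + 1.48×77 + 14.38×45 = 123.6 + 214.2 + 146.74 + 113.96 + 647.1 = 1245.6
ΣP(Period 0)Q(Period 0) = 0.38×309 + 1.01×255 + 4.51×29 + 1.97×77 + 12.12×45 = 117.42 + 257.55 + 130.79 + 151.69 + 545.4 = 1202.85
L = 1245.6 / 1202.85 × 100 = 103.5541
Paasche component (current-period weights):
ΣP(Period 1)Q(Period 1) = 0.40×397 + 0.84×225 + 5.06×38 + 1.48×68 + 14.38×40 = 158.8 + 189 + 192.28 + 100.64 + 575.2 = 1215.92
ΣP(Period 0)Q(Period 1) = 0.38×397 + 1.01×225 + 4.51×38 + 1.97×68 + 12.12×40 = 150.86 + 227.25 + 171.38 + 133.96 + 484.8 = 1168.25
P = 1215.92 / 1168.25 × 100 = 104.0805
Fisher = √(L × P) = √(103.5541 × 104.0805) = 103.8169

103.82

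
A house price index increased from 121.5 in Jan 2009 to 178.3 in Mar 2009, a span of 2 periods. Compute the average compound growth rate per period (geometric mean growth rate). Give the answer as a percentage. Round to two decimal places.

Growth factor = (178.3/121.5)^(1/2) = (1.467490)^(1/2) = 1.211400
Growth rate = 1.211400 − 1 = 0.211400 = 21.1400%

21.14%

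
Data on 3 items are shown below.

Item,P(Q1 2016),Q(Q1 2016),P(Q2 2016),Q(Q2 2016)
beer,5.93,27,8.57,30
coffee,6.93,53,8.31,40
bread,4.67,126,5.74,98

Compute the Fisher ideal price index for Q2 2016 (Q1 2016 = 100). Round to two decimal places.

125.62

Laspeyres component (base-period weights):
ΣP(Q2 2016)Q(Q1 2016) = 8.57×27 + 8.31×53 + 5.74×126 = 231.39 + 440.43 + 723.24 = 1395.06
ΣP(Q1 2016)Q(Q1 2016) = 5.93×27 + 6.93×53 + 4.67×126 = 160.11 + 367.29 + 588.42 = 1115.82
L = 1395.06 / 1115.82 × 100 = 125.0255
Paasche component (current-period weights):
ΣP(Q2 2016)Q(Q2 2016) = 8.57×30 + 8.31×40 + 5.74×98 = 257.1 + 332.4 + 562.52 = 1152.02
ΣP(Q1 2016)Q(Q2 2016) = 5.93×30 + 6.93×40 + 4.67×98 = 177.9 + 277.2 + 457.66 = 912.76
P = 1152.02 / 912.76 × 100 = 126.2128
Fisher = √(L × P) = √(125.0255 × 126.2128) = 125.6178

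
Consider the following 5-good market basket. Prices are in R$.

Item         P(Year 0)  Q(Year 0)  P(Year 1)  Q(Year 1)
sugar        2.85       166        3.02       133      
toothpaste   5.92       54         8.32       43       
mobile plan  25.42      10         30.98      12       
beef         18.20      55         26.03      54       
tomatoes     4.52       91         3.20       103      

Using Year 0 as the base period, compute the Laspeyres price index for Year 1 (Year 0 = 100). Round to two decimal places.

Laspeyres price index uses base-period quantities as weights.
ΣP(Year 1)·Q(Year 0) = 3.02×166 + 8.32×54 + 30.98×10 + 26.03×55 + 3.20×91 = 501.32 + 449.28 + 309.8 + 1431.65 + 291.2 = 2983.25
ΣP(Year 0)·Q(Year 0) = 2.85×166 + 5.92×54 + 25.42×10 + 18.20×55 + 4.52×91 = 473.1 + 319.68 + 254.2 + 1001 + 411.32 = 2459.3
Index = 2983.25 / 2459.3 × 100 = 121.3048

121.30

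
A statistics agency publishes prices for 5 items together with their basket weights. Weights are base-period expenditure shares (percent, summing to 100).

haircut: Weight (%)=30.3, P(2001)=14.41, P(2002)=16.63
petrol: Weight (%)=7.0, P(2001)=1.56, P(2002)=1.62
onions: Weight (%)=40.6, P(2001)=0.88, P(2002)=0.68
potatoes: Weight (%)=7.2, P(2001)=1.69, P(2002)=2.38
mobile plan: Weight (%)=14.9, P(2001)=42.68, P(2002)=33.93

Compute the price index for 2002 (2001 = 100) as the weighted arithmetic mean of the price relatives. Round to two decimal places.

haircut: 30.3 × (16.63/14.41) = 30.3 × 1.154060 = 34.9680
petrol: 7.0 × (1.62/1.56) = 7.0 × 1.038462 = 7.2692
onions: 40.6 × (0.68/0.88) = 40.6 × 0.772727 = 31.3727
potatoes: 7.2 × (2.38/1.69) = 7.2 × 1.408284 = 10.1396
mobile plan: 14.9 × (33.93/42.68) = 14.9 × 0.794986 = 11.8453
Index = Σ wᵢ·(p₁ᵢ/p₀ᵢ) = 34.9680 + 7.2692 + 31.3727 + 10.1396 + 11.8453 = 95.5949

95.59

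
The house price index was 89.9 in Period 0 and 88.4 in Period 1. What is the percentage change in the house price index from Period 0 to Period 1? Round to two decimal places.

-1.67%

Change = (88.4 − 89.9) / 89.9 × 100
       = -1.5 / 89.9 × 100 = -1.6685%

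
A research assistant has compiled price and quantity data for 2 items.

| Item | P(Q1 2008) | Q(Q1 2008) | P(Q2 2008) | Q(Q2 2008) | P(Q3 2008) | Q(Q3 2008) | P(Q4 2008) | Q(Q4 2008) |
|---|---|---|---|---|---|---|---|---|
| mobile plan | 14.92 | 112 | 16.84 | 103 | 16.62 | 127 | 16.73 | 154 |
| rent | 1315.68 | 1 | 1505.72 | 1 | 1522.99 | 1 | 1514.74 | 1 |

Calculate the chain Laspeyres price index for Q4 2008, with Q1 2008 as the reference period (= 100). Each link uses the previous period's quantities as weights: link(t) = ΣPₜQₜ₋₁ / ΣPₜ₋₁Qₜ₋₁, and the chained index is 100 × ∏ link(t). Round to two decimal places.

113.55

Link Q1 2008→Q2 2008:
ΣP(Q2 2008)Q(Q1 2008) = 16.84×112 + 1505.72×1 = 1886.08 + 1505.72 = 3391.8
ΣP(Q1 2008)Q(Q1 2008) = 14.92×112 + 1315.68×1 = 1671.04 + 1315.68 = 2986.72
link = 3391.8/2986.72 = 1.135627
Link Q2 2008→Q3 2008:
ΣP(Q3 2008)Q(Q2 2008) = 16.62×103 + 1522.99×1 = 1711.86 + 1522.99 = 3234.85
ΣP(Q2 2008)Q(Q2 2008) = 16.84×103 + 1505.72×1 = 1734.52 + 1505.72 = 3240.24
link = 3234.85/3240.24 = 0.998337
Link Q3 2008→Q4 2008:
ΣP(Q4 2008)Q(Q3 2008) = 16.73×127 + 1514.74×1 = 2124.71 + 1514.74 = 3639.45
ΣP(Q3 2008)Q(Q3 2008) = 16.62×127 + 1522.99×1 = 2110.74 + 1522.99 = 3633.73
link = 3639.45/3633.73 = 1.001574
Chained index = 100 × 1.135627 × 0.998337 × 1.001574 = 113.5523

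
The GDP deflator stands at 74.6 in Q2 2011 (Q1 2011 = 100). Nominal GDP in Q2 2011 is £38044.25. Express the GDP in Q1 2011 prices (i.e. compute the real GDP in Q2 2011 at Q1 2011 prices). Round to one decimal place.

50997.7

Real = Nominal ÷ (Index/100) = 38044.25 ÷ (74.6/100)
     = 38044.25 ÷ 0.746 = 50997.6542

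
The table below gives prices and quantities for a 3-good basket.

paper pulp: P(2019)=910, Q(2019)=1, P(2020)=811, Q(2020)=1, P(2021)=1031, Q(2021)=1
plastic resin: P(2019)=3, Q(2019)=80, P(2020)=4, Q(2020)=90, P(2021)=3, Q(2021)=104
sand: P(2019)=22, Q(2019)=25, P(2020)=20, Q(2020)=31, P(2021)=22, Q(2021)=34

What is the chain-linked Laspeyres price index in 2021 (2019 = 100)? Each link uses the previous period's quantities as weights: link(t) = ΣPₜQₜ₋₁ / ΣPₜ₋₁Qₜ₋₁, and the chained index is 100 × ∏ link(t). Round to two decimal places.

106.23

Link 2019→2020:
ΣP(2020)Q(2019) = 811×1 + 4×80 + 20×25 = 811 + 320 + 500 = 1631
ΣP(2019)Q(2019) = 910×1 + 3×80 + 22×25 = 910 + 240 + 550 = 1700
link = 1631/1700 = 0.959412
Link 2020→2021:
ΣP(2021)Q(2020) = 1031×1 + 3×90 + 22×31 = 1031 + 270 + 682 = 1983
ΣP(2020)Q(2020) = 811×1 + 4×90 + 20×31 = 811 + 360 + 620 = 1791
link = 1983/1791 = 1.107203
Chained index = 100 × 0.959412 × 1.107203 = 106.2263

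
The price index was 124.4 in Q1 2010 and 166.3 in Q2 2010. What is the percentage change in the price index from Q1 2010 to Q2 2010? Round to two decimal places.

Change = (166.3 − 124.4) / 124.4 × 100
       = 41.9 / 124.4 × 100 = 33.6817%

33.68%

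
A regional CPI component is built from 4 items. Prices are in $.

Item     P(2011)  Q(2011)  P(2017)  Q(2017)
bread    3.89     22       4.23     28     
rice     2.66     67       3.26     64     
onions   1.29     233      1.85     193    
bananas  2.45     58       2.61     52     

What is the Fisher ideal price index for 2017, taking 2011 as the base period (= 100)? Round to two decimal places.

Laspeyres component (base-period weights):
ΣP(2017)Q(2011) = 4.23×22 + 3.26×67 + 1.85×233 + 2.61×58 = 93.06 + 218.42 + 431.05 + 151.38 = 893.91
ΣP(2011)Q(2011) = 3.89×22 + 2.66×67 + 1.29×233 + 2.45×58 = 85.58 + 178.22 + 300.57 + 142.1 = 706.47
L = 893.91 / 706.47 × 100 = 126.5319
Paasche component (current-period weights):
ΣP(2017)Q(2017) = 4.23×28 + 3.26×64 + 1.85×193 + 2.61×52 = 118.44 + 208.64 + 357.05 + 135.72 = 819.85
ΣP(2011)Q(2017) = 3.89×28 + 2.66×64 + 1.29×193 + 2.45×52 = 108.92 + 170.24 + 248.97 + 127.4 = 655.53
P = 819.85 / 655.53 × 100 = 125.0667
Fisher = √(L × P) = √(126.5319 × 125.0667) = 125.7972

125.80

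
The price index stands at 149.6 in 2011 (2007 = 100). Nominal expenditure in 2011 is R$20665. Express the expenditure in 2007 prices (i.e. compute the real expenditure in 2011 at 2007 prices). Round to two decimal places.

Real = Nominal ÷ (Index/100) = 20665 ÷ (149.6/100)
     = 20665 ÷ 1.496 = 13813.5027

13813.50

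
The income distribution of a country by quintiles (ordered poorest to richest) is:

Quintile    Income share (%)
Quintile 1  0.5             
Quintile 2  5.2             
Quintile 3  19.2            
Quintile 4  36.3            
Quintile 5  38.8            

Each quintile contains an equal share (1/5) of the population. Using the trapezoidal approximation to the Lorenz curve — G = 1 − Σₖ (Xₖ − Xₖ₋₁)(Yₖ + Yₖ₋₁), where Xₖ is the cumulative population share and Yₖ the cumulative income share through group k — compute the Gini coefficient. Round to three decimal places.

0.431

Cumulative income shares Yₖ: 0.0050, 0.0570, 0.2490, 0.6120, 1.0000
Σ (Xₖ−Xₖ₋₁)(Yₖ+Yₖ₋₁) = (1/5)(0.0050+0.0000) + (1/5)(0.0570+0.0050) + (1/5)(0.2490+0.0570) + (1/5)(0.6120+0.2490) + (1/5)(1.0000+0.6120)
  = 0.0010 + 0.0124 + 0.0612 + 0.1722 + 0.3224 = 0.5692
G = 1 − 0.5692 = 0.4308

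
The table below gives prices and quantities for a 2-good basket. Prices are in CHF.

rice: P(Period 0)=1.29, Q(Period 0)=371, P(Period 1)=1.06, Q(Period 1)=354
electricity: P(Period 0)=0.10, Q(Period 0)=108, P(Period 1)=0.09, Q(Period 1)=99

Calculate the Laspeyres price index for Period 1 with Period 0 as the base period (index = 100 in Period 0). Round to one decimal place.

82.3

Laspeyres price index uses base-period quantities as weights.
ΣP(Period 1)·Q(Period 0) = 1.06×371 + 0.09×108 = 393.26 + 9.72 = 402.98
ΣP(Period 0)·Q(Period 0) = 1.29×371 + 0.10×108 = 478.59 + 10.8 = 489.39
Index = 402.98 / 489.39 × 100 = 82.3433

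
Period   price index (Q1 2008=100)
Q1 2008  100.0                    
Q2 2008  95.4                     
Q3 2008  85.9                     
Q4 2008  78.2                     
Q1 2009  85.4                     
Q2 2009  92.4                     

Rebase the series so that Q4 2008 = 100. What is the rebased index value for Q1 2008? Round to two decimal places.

127.88

Rebased(Q1 2008) = 100.0 / 78.2 × 100 = 127.8772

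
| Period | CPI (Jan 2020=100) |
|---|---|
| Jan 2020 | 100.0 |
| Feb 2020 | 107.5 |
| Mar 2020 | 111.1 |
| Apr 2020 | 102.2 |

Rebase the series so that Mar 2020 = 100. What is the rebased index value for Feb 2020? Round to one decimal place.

Rebased(Feb 2020) = 107.5 / 111.1 × 100 = 96.7597

96.8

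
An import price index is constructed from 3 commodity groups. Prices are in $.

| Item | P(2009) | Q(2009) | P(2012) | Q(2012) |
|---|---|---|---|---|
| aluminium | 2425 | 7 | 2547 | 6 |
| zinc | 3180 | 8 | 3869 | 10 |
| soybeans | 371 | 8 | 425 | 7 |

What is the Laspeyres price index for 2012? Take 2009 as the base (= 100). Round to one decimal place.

115.0

Laspeyres price index uses base-period quantities as weights.
ΣP(2012)·Q(2009) = 2547×7 + 3869×8 + 425×8 = 17829 + 30952 + 3400 = 52181
ΣP(2009)·Q(2009) = 2425×7 + 3180×8 + 371×8 = 16975 + 25440 + 2968 = 45383
Index = 52181 / 45383 × 100 = 114.9792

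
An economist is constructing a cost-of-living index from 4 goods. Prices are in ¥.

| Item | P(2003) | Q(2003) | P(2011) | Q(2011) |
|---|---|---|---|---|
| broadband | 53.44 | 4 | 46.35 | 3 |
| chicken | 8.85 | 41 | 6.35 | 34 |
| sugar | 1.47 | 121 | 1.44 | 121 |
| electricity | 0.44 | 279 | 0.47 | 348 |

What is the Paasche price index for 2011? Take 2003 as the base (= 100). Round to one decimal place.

87.4

Paasche price index uses current-period quantities as weights.
ΣP(2011)·Q(2011) = 46.35×3 + 6.35×34 + 1.44×121 + 0.47×348 = 139.05 + 215.9 + 174.24 + 163.56 = 692.75
ΣP(2003)·Q(2011) = 53.44×3 + 8.85×34 + 1.47×121 + 0.44×348 = 160.32 + 300.9 + 177.87 + 153.12 = 792.21
Index = 692.75 / 792.21 × 100 = 87.4452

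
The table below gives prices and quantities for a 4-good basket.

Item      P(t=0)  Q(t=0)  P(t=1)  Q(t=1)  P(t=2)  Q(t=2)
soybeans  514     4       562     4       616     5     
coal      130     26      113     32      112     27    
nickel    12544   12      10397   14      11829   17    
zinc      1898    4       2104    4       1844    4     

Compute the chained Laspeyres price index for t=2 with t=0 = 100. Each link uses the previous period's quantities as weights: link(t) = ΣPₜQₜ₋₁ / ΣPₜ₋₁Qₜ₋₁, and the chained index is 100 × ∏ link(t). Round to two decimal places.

Link t=0→t=1:
ΣP(t=1)Q(t=0) = 562×4 + 113×26 + 10397×12 + 2104×4 = 2248 + 2938 + 124764 + 8416 = 138366
ΣP(t=0)Q(t=0) = 514×4 + 130×26 + 12544×12 + 1898×4 = 2056 + 3380 + 150528 + 7592 = 163556
link = 138366/163556 = 0.845985
Link t=1→t=2:
ΣP(t=2)Q(t=1) = 616×4 + 112×32 + 11829×14 + 1844×4 = 2464 + 3584 + 165606 + 7376 = 179030
ΣP(t=1)Q(t=1) = 562×4 + 113×32 + 10397×14 + 2104×4 = 2248 + 3616 + 145558 + 8416 = 159838
link = 179030/159838 = 1.120072
Chained index = 100 × 0.845985 × 1.120072 = 94.7564

94.76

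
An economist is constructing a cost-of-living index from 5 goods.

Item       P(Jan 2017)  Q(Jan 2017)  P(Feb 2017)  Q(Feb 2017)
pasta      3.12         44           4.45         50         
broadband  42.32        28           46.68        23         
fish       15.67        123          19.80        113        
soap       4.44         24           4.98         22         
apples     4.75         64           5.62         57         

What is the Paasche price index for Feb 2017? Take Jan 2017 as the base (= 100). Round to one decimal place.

121.3

Paasche price index uses current-period quantities as weights.
ΣP(Feb 2017)·Q(Feb 2017) = 4.45×50 + 46.68×23 + 19.80×113 + 4.98×22 + 5.62×57 = 222.5 + 1073.64 + 2237.4 + 109.56 + 320.34 = 3963.44
ΣP(Jan 2017)·Q(Feb 2017) = 3.12×50 + 42.32×23 + 15.67×113 + 4.44×22 + 4.75×57 = 156 + 973.36 + 1770.71 + 97.68 + 270.75 = 3268.5
Index = 3963.44 / 3268.5 × 100 = 121.2617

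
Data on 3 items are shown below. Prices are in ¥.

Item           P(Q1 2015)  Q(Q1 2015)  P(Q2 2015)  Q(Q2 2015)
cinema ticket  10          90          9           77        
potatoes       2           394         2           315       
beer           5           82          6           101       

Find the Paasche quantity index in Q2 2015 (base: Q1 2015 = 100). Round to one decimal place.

Paasche quantity index uses current-period prices as weights.
ΣP(Q2 2015)·Q(Q2 2015) = 9×77 + 2×315 + 6×101 = 693 + 630 + 606 = 1929
ΣP(Q2 2015)·Q(Q1 2015) = 9×90 + 2×394 + 6×82 = 810 + 788 + 492 = 2090
Index = 1929 / 2090 × 100 = 92.2967

92.3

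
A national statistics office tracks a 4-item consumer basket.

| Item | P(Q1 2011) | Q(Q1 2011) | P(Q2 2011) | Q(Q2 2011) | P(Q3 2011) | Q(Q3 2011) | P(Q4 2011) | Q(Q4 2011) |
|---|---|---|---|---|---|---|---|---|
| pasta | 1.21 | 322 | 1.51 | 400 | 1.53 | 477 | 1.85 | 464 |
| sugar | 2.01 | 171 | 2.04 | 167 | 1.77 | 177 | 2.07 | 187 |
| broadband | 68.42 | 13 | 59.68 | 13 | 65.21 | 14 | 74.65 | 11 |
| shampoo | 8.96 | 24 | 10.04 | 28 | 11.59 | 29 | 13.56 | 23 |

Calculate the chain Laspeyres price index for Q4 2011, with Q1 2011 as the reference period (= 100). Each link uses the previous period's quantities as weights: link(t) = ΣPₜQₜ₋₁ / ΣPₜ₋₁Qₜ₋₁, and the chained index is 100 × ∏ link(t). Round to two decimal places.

Link Q1 2011→Q2 2011:
ΣP(Q2 2011)Q(Q1 2011) = 1.51×322 + 2.04×171 + 59.68×13 + 10.04×24 = 486.22 + 348.84 + 775.84 + 240.96 = 1851.86
ΣP(Q1 2011)Q(Q1 2011) = 1.21×322 + 2.01×171 + 68.42×13 + 8.96×24 = 389.62 + 343.71 + 889.46 + 215.04 = 1837.83
link = 1851.86/1837.83 = 1.007634
Link Q2 2011→Q3 2011:
ΣP(Q3 2011)Q(Q2 2011) = 1.53×400 + 1.77×167 + 65.21×13 + 11.59×28 = 612 + 295.59 + 847.73 + 324.52 = 2079.84
ΣP(Q2 2011)Q(Q2 2011) = 1.51×400 + 2.04×167 + 59.68×13 + 10.04×28 = 604 + 340.68 + 775.84 + 281.12 = 2001.64
link = 2079.84/2001.64 = 1.039068
Link Q3 2011→Q4 2011:
ΣP(Q4 2011)Q(Q3 2011) = 1.85×477 + 2.07×177 + 74.65×14 + 13.56×29 = 882.45 + 366.39 + 1045.1 + 393.24 = 2687.18
ΣP(Q3 2011)Q(Q3 2011) = 1.53×477 + 1.77×177 + 65.21×14 + 11.59×29 = 729.81 + 313.29 + 912.94 + 336.11 = 2292.15
link = 2687.18/2292.15 = 1.172340
Chained index = 100 × 1.007634 × 1.039068 × 1.172340 = 122.7441

122.74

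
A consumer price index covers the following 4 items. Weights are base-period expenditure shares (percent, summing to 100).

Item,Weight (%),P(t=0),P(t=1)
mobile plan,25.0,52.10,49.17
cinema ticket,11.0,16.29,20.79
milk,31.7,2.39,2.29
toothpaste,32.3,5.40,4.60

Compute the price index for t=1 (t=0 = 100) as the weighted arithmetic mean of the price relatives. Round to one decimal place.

95.5

mobile plan: 25.0 × (49.17/52.10) = 25.0 × 0.943762 = 23.5940
cinema ticket: 11.0 × (20.79/16.29) = 11.0 × 1.276243 = 14.0387
milk: 31.7 × (2.29/2.39) = 31.7 × 0.958159 = 30.3736
toothpaste: 32.3 × (4.60/5.40) = 32.3 × 0.851852 = 27.5148
Index = Σ wᵢ·(p₁ᵢ/p₀ᵢ) = 23.5940 + 14.0387 + 30.3736 + 27.5148 = 95.5212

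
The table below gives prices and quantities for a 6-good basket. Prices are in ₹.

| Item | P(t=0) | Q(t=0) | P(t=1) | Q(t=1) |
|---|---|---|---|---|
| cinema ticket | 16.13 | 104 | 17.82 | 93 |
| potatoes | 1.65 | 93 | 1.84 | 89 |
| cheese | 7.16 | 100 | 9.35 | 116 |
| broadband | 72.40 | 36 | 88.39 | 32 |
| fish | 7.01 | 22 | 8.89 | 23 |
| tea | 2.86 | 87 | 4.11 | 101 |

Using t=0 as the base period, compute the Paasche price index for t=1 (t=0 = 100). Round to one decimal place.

121.2

Paasche price index uses current-period quantities as weights.
ΣP(t=1)·Q(t=1) = 17.82×93 + 1.84×89 + 9.35×116 + 88.39×32 + 8.89×23 + 4.11×101 = 1657.26 + 163.76 + 1084.6 + 2828.48 + 204.47 + 415.11 = 6353.68
ΣP(t=0)·Q(t=1) = 16.13×93 + 1.65×89 + 7.16×116 + 72.40×32 + 7.01×23 + 2.86×101 = 1500.09 + 146.85 + 830.56 + 2316.8 + 161.23 + 288.86 = 5244.39
Index = 6353.68 / 5244.39 × 100 = 121.1519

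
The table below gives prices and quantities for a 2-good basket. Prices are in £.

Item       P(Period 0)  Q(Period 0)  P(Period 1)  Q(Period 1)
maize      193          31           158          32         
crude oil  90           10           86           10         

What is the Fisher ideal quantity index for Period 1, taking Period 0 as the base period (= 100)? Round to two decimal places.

102.77

Laspeyres component (base-period weights):
ΣP(Period 0)Q(Period 1) = 193×32 + 90×10 = 6176 + 900 = 7076
ΣP(Period 0)Q(Period 0) = 193×31 + 90×10 = 5983 + 900 = 6883
L = 7076 / 6883 × 100 = 102.8040
Paasche component (current-period weights):
ΣP(Period 1)Q(Period 1) = 158×32 + 86×10 = 5056 + 860 = 5916
ΣP(Period 1)Q(Period 0) = 158×31 + 86×10 = 4898 + 860 = 5758
P = 5916 / 5758 × 100 = 102.7440
Fisher = √(L × P) = √(102.8040 × 102.7440) = 102.7740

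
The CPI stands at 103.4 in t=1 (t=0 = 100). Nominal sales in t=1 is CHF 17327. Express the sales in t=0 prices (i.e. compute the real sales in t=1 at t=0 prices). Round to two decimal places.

Real = Nominal ÷ (Index/100) = 17327 ÷ (103.4/100)
     = 17327 ÷ 1.034 = 16757.2534

16757.25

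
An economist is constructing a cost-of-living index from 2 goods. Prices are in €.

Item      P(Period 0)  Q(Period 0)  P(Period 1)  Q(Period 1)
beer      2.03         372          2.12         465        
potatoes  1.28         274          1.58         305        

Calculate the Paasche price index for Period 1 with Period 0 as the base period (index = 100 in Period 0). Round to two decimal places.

Paasche price index uses current-period quantities as weights.
ΣP(Period 1)·Q(Period 1) = 2.12×465 + 1.58×305 = 985.8 + 481.9 = 1467.7
ΣP(Period 0)·Q(Period 1) = 2.03×465 + 1.28×305 = 943.95 + 390.4 = 1334.35
Index = 1467.7 / 1334.35 × 100 = 109.9936

109.99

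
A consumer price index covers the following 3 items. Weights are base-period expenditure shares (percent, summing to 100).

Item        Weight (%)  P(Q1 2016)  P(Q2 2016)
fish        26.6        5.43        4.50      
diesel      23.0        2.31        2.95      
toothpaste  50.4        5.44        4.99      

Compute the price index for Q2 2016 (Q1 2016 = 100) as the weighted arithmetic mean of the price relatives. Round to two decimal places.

fish: 26.6 × (4.50/5.43) = 26.6 × 0.828729 = 22.0442
diesel: 23.0 × (2.95/2.31) = 23.0 × 1.277056 = 29.3723
toothpaste: 50.4 × (4.99/5.44) = 50.4 × 0.917279 = 46.2309
Index = Σ wᵢ·(p₁ᵢ/p₀ᵢ) = 22.0442 + 29.3723 + 46.2309 = 97.6474

97.65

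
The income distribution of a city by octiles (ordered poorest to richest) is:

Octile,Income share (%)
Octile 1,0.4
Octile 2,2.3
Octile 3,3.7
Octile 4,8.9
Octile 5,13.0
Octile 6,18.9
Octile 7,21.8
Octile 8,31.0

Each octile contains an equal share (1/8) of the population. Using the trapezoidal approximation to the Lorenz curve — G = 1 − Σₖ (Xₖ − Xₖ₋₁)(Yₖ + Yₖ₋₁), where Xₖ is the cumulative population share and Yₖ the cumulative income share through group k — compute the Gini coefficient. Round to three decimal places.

Cumulative income shares Yₖ: 0.0040, 0.0270, 0.0640, 0.1530, 0.2830, 0.4720, 0.6900, 1.0000
Σ (Xₖ−Xₖ₋₁)(Yₖ+Yₖ₋₁) = (1/8)(0.0040+0.0000) + (1/8)(0.0270+0.0040) + (1/8)(0.0640+0.0270) + (1/8)(0.1530+0.0640) + (1/8)(0.2830+0.1530) + (1/8)(0.4720+0.2830) + (1/8)(0.6900+0.4720) + (1/8)(1.0000+0.6900)
  = 0.0005 + 0.0039 + 0.0114 + 0.0271 + 0.0545 + 0.0944 + 0.1452 + 0.2112 = 0.5483
G = 1 − 0.5483 = 0.4517

0.452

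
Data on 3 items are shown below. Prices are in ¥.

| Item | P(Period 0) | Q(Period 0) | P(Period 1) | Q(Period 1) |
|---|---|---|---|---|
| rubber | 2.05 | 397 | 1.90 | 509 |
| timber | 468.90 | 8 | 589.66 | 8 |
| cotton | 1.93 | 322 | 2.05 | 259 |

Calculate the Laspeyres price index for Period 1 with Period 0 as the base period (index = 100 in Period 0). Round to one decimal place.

118.2

Laspeyres price index uses base-period quantities as weights.
ΣP(Period 1)·Q(Period 0) = 1.90×397 + 589.66×8 + 2.05×322 = 754.3 + 4717.28 + 660.1 = 6131.68
ΣP(Period 0)·Q(Period 0) = 2.05×397 + 468.90×8 + 1.93×322 = 813.85 + 3751.2 + 621.46 = 5186.51
Index = 6131.68 / 5186.51 × 100 = 118.2236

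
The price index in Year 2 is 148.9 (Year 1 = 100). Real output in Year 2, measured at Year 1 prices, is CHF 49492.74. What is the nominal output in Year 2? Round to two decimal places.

Nominal = Real × (Index/100) = 49492.74 × (148.9/100)
        = 49492.74 × 1.489 = 73694.6899

73694.69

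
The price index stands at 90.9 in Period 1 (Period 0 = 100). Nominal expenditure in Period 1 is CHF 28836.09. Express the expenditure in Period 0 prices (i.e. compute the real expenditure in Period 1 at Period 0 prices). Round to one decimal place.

31722.9

Real = Nominal ÷ (Index/100) = 28836.09 ÷ (90.9/100)
     = 28836.09 ÷ 0.909 = 31722.8713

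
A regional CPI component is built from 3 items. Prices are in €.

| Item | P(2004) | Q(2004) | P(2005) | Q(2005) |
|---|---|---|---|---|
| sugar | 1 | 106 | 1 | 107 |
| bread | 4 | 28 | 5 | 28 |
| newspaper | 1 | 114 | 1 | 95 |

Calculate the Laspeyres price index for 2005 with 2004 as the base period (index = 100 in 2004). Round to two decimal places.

108.43

Laspeyres price index uses base-period quantities as weights.
ΣP(2005)·Q(2004) = 1×106 + 5×28 + 1×114 = 106 + 140 + 114 = 360
ΣP(2004)·Q(2004) = 1×106 + 4×28 + 1×114 = 106 + 112 + 114 = 332
Index = 360 / 332 × 100 = 108.4337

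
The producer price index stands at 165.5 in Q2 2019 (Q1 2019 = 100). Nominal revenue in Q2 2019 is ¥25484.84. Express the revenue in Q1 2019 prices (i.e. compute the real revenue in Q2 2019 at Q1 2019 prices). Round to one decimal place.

15398.7

Real = Nominal ÷ (Index/100) = 25484.84 ÷ (165.5/100)
     = 25484.84 ÷ 1.655 = 15398.6949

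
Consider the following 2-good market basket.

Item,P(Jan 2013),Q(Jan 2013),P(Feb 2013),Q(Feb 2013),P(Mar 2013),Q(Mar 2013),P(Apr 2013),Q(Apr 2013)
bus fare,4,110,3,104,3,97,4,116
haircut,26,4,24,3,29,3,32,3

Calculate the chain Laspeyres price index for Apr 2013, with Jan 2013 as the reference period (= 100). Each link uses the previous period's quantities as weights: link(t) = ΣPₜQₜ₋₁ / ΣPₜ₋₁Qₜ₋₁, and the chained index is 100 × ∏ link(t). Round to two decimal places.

Link Jan 2013→Feb 2013:
ΣP(Feb 2013)Q(Jan 2013) = 3×110 + 24×4 = 330 + 96 = 426
ΣP(Jan 2013)Q(Jan 2013) = 4×110 + 26×4 = 440 + 104 = 544
link = 426/544 = 0.783088
Link Feb 2013→Mar 2013:
ΣP(Mar 2013)Q(Feb 2013) = 3×104 + 29×3 = 312 + 87 = 399
ΣP(Feb 2013)Q(Feb 2013) = 3×104 + 24×3 = 312 + 72 = 384
link = 399/384 = 1.039062
Link Mar 2013→Apr 2013:
ΣP(Apr 2013)Q(Mar 2013) = 4×97 + 32×3 = 388 + 96 = 484
ΣP(Mar 2013)Q(Mar 2013) = 3×97 + 29×3 = 291 + 87 = 378
link = 484/378 = 1.280423
Chained index = 100 × 0.783088 × 1.039062 × 1.280423 = 104.1852

104.19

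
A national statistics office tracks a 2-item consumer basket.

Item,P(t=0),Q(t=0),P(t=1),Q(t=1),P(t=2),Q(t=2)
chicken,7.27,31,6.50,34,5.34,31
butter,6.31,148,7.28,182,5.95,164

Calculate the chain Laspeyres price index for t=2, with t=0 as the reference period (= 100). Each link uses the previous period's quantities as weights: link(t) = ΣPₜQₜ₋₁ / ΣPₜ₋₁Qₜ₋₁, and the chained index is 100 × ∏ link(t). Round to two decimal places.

90.24

Link t=0→t=1:
ΣP(t=1)Q(t=0) = 6.50×31 + 7.28×148 = 201.5 + 1077.44 = 1278.94
ΣP(t=0)Q(t=0) = 7.27×31 + 6.31×148 = 225.37 + 933.88 = 1159.25
link = 1278.94/1159.25 = 1.103248
Link t=1→t=2:
ΣP(t=2)Q(t=1) = 5.34×34 + 5.95×182 = 181.56 + 1082.9 = 1264.46
ΣP(t=1)Q(t=1) = 6.50×34 + 7.28×182 = 221 + 1324.96 = 1545.96
link = 1264.46/1545.96 = 0.817912
Chained index = 100 × 1.103248 × 0.817912 = 90.2360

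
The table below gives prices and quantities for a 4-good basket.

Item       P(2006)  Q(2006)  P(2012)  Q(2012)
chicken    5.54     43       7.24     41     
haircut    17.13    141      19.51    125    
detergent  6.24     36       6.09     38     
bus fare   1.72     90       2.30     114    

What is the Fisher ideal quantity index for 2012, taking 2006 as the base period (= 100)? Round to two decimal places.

Laspeyres component (base-period weights):
ΣP(2006)Q(2012) = 5.54×41 + 17.13×125 + 6.24×38 + 1.72×114 = 227.14 + 2141.25 + 237.12 + 196.08 = 2801.59
ΣP(2006)Q(2006) = 5.54×43 + 17.13×141 + 6.24×36 + 1.72×90 = 238.22 + 2415.33 + 224.64 + 154.8 = 3032.99
L = 2801.59 / 3032.99 × 100 = 92.3706
Paasche component (current-period weights):
ΣP(2012)Q(2012) = 7.24×41 + 19.51×125 + 6.09×38 + 2.30×114 = 296.84 + 2438.75 + 231.42 + 262.2 = 3229.21
ΣP(2012)Q(2006) = 7.24×43 + 19.51×141 + 6.09×36 + 2.30×90 = 311.32 + 2750.91 + 219.24 + 207 = 3488.47
P = 3229.21 / 3488.47 × 100 = 92.5681
Fisher = √(L × P) = √(92.3706 × 92.5681) = 92.4693

92.47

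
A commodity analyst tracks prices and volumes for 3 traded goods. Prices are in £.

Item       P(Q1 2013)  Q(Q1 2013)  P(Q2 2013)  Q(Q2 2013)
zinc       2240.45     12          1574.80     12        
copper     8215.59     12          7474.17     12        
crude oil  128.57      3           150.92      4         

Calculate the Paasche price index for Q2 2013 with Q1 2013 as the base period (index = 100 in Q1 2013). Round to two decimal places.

86.67

Paasche price index uses current-period quantities as weights.
ΣP(Q2 2013)·Q(Q2 2013) = 1574.80×12 + 7474.17×12 + 150.92×4 = 18897.6 + 89690.04 + 603.68 = 109191.32
ΣP(Q1 2013)·Q(Q2 2013) = 2240.45×12 + 8215.59×12 + 128.57×4 = 26885.4 + 98587.08 + 514.28 = 125986.76
Index = 109191.32 / 125986.76 × 100 = 86.6689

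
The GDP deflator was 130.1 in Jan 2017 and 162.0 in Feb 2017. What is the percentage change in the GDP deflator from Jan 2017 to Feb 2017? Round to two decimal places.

24.52%

Change = (162.0 − 130.1) / 130.1 × 100
       = 31.9 / 130.1 × 100 = 24.5196%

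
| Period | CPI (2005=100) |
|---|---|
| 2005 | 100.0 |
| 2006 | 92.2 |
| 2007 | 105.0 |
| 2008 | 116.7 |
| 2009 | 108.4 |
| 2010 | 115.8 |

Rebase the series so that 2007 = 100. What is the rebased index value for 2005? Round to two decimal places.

95.24

Rebased(2005) = 100.0 / 105.0 × 100 = 95.2381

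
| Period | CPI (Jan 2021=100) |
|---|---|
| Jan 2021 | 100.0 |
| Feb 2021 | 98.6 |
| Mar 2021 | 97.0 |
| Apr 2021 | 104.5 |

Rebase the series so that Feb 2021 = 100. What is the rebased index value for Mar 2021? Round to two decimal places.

Rebased(Mar 2021) = 97.0 / 98.6 × 100 = 98.3773

98.38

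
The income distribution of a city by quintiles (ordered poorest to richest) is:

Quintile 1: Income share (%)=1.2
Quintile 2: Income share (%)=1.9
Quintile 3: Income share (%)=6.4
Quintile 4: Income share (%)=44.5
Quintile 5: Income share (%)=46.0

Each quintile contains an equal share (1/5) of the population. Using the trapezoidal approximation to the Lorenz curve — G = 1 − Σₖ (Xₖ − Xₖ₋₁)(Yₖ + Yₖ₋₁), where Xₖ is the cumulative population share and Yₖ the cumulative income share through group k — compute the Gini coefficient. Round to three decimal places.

0.529

Cumulative income shares Yₖ: 0.0120, 0.0310, 0.0950, 0.5400, 1.0000
Σ (Xₖ−Xₖ₋₁)(Yₖ+Yₖ₋₁) = (1/5)(0.0120+0.0000) + (1/5)(0.0310+0.0120) + (1/5)(0.0950+0.0310) + (1/5)(0.5400+0.0950) + (1/5)(1.0000+0.5400)
  = 0.0024 + 0.0086 + 0.0252 + 0.1270 + 0.3080 = 0.4712
G = 1 − 0.4712 = 0.5288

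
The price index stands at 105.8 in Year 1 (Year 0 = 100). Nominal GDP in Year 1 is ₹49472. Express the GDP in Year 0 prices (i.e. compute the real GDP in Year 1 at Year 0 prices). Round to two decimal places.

Real = Nominal ÷ (Index/100) = 49472 ÷ (105.8/100)
     = 49472 ÷ 1.058 = 46759.9244

46759.92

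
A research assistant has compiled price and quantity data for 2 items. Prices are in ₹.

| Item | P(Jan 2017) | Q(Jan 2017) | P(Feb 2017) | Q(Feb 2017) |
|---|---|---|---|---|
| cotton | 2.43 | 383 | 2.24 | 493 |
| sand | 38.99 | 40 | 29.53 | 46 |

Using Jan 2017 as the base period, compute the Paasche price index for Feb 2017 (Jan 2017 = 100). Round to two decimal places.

Paasche price index uses current-period quantities as weights.
ΣP(Feb 2017)·Q(Feb 2017) = 2.24×493 + 29.53×46 = 1104.32 + 1358.38 = 2462.7
ΣP(Jan 2017)·Q(Feb 2017) = 2.43×493 + 38.99×46 = 1197.99 + 1793.54 = 2991.53
Index = 2462.7 / 2991.53 × 100 = 82.3224

82.32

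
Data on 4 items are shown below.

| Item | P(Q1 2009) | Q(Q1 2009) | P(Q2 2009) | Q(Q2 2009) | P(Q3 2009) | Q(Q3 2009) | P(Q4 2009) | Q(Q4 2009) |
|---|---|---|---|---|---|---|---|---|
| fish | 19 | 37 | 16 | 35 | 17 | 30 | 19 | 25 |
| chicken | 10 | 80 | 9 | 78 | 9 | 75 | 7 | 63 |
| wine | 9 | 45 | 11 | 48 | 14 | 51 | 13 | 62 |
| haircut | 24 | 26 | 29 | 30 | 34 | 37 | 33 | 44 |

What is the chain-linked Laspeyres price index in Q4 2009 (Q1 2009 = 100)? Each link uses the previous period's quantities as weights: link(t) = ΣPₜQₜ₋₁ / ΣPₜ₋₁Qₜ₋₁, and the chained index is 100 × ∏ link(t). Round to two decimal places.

107.25

Link Q1 2009→Q2 2009:
ΣP(Q2 2009)Q(Q1 2009) = 16×37 + 9×80 + 11×45 + 29×26 = 592 + 720 + 495 + 754 = 2561
ΣP(Q1 2009)Q(Q1 2009) = 19×37 + 10×80 + 9×45 + 24×26 = 703 + 800 + 405 + 624 = 2532
link = 2561/2532 = 1.011453
Link Q2 2009→Q3 2009:
ΣP(Q3 2009)Q(Q2 2009) = 17×35 + 9×78 + 14×48 + 34×30 = 595 + 702 + 672 + 1020 = 2989
ΣP(Q2 2009)Q(Q2 2009) = 16×35 + 9×78 + 11×48 + 29×30 = 560 + 702 + 528 + 870 = 2660
link = 2989/2660 = 1.123684
Link Q3 2009→Q4 2009:
ΣP(Q4 2009)Q(Q3 2009) = 19×30 + 7×75 + 13×51 + 33×37 = 570 + 525 + 663 + 1221 = 2979
ΣP(Q3 2009)Q(Q3 2009) = 17×30 + 9×75 + 14×51 + 34×37 = 510 + 675 + 714 + 1258 = 3157
link = 2979/3157 = 0.943617
Chained index = 100 × 1.011453 × 1.123684 × 0.943617 = 107.2472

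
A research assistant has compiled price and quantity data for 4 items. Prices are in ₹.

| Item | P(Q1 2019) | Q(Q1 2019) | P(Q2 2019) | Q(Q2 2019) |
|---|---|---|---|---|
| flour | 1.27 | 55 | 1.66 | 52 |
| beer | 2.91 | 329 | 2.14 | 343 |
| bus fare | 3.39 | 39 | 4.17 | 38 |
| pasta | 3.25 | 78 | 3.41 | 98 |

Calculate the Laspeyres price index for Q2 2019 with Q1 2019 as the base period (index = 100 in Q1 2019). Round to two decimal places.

86.63

Laspeyres price index uses base-period quantities as weights.
ΣP(Q2 2019)·Q(Q1 2019) = 1.66×55 + 2.14×329 + 4.17×39 + 3.41×78 = 91.3 + 704.06 + 162.63 + 265.98 = 1223.97
ΣP(Q1 2019)·Q(Q1 2019) = 1.27×55 + 2.91×329 + 3.39×39 + 3.25×78 = 69.85 + 957.39 + 132.21 + 253.5 = 1412.95
Index = 1223.97 / 1412.95 × 100 = 86.6251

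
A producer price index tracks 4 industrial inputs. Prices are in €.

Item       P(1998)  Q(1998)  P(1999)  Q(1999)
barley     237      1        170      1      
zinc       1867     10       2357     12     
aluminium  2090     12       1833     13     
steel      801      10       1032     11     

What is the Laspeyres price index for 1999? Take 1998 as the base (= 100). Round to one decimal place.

107.8

Laspeyres price index uses base-period quantities as weights.
ΣP(1999)·Q(1998) = 170×1 + 2357×10 + 1833×12 + 1032×10 = 170 + 23570 + 21996 + 10320 = 56056
ΣP(1998)·Q(1998) = 237×1 + 1867×10 + 2090×12 + 801×10 = 237 + 18670 + 25080 + 8010 = 51997
Index = 56056 / 51997 × 100 = 107.8062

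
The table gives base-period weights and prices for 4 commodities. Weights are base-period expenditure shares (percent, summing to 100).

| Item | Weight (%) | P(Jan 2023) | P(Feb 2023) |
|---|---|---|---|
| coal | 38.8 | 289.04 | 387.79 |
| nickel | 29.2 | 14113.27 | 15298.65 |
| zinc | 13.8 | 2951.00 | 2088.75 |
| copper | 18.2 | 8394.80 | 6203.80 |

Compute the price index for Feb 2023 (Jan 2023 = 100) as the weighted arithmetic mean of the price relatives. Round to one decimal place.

coal: 38.8 × (387.79/289.04) = 38.8 × 1.341648 = 52.0560
nickel: 29.2 × (15298.65/14113.27) = 29.2 × 1.083990 = 31.6525
zinc: 13.8 × (2088.75/2951.00) = 13.8 × 0.707811 = 9.7678
copper: 18.2 × (6203.80/8394.80) = 18.2 × 0.739005 = 13.4499
Index = Σ wᵢ·(p₁ᵢ/p₀ᵢ) = 52.0560 + 31.6525 + 9.7678 + 13.4499 = 106.9262

106.9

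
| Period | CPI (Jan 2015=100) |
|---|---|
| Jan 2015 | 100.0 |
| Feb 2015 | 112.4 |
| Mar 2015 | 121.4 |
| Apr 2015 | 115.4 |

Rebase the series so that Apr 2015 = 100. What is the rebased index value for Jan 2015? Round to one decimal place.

86.7

Rebased(Jan 2015) = 100.0 / 115.4 × 100 = 86.6551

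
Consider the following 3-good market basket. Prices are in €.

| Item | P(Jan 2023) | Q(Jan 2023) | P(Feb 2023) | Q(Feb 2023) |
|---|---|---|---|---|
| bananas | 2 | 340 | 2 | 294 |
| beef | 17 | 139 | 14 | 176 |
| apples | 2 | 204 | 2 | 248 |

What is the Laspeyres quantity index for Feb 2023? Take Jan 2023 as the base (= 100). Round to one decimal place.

118.1

Laspeyres quantity index uses base-period prices as weights.
ΣP(Jan 2023)·Q(Feb 2023) = 2×294 + 17×176 + 2×248 = 588 + 2992 + 496 = 4076
ΣP(Jan 2023)·Q(Jan 2023) = 2×340 + 17×139 + 2×204 = 680 + 2363 + 408 = 3451
Index = 4076 / 3451 × 100 = 118.1107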